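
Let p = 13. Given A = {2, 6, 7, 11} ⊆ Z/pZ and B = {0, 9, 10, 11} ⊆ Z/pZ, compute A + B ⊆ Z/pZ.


Work in Z/13Z: reduce every sum a + b modulo 13.
Enumerate all 16 pairs:
a = 2: 2+0=2, 2+9=11, 2+10=12, 2+11=0
a = 6: 6+0=6, 6+9=2, 6+10=3, 6+11=4
a = 7: 7+0=7, 7+9=3, 7+10=4, 7+11=5
a = 11: 11+0=11, 11+9=7, 11+10=8, 11+11=9
Distinct residues collected: {0, 2, 3, 4, 5, 6, 7, 8, 9, 11, 12}
|A + B| = 11 (out of 13 total residues).

A + B = {0, 2, 3, 4, 5, 6, 7, 8, 9, 11, 12}


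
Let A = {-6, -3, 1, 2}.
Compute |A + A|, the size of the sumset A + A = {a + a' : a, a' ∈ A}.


A + A = {a + a' : a, a' ∈ A}; |A| = 4.
General bounds: 2|A| - 1 ≤ |A + A| ≤ |A|(|A|+1)/2, i.e. 7 ≤ |A + A| ≤ 10.
Lower bound 2|A|-1 is attained iff A is an arithmetic progression.
Enumerate sums a + a' for a ≤ a' (symmetric, so this suffices):
a = -6: -6+-6=-12, -6+-3=-9, -6+1=-5, -6+2=-4
a = -3: -3+-3=-6, -3+1=-2, -3+2=-1
a = 1: 1+1=2, 1+2=3
a = 2: 2+2=4
Distinct sums: {-12, -9, -6, -5, -4, -2, -1, 2, 3, 4}
|A + A| = 10

|A + A| = 10


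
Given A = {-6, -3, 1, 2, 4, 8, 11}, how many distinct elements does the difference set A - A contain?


A - A = {a - a' : a, a' ∈ A}; |A| = 7.
Bounds: 2|A|-1 ≤ |A - A| ≤ |A|² - |A| + 1, i.e. 13 ≤ |A - A| ≤ 43.
Note: 0 ∈ A - A always (from a - a). The set is symmetric: if d ∈ A - A then -d ∈ A - A.
Enumerate nonzero differences d = a - a' with a > a' (then include -d):
Positive differences: {1, 2, 3, 4, 5, 6, 7, 8, 9, 10, 11, 14, 17}
Full difference set: {0} ∪ (positive diffs) ∪ (negative diffs).
|A - A| = 1 + 2·13 = 27 (matches direct enumeration: 27).

|A - A| = 27


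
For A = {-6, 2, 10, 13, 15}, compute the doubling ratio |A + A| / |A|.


|A| = 5.
Compute A + A by enumerating all 25 pairs.
A + A = {-12, -4, 4, 7, 9, 12, 15, 17, 20, 23, 25, 26, 28, 30}, so |A + A| = 14.
K = |A + A| / |A| = 14/5 (already in lowest terms) ≈ 2.8000.
Reference: AP of size 5 gives K = 9/5 ≈ 1.8000; a fully generic set of size 5 gives K ≈ 3.0000.

|A| = 5, |A + A| = 14, K = 14/5.


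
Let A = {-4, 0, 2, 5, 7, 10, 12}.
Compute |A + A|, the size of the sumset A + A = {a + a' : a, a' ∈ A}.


A + A = {a + a' : a, a' ∈ A}; |A| = 7.
General bounds: 2|A| - 1 ≤ |A + A| ≤ |A|(|A|+1)/2, i.e. 13 ≤ |A + A| ≤ 28.
Lower bound 2|A|-1 is attained iff A is an arithmetic progression.
Enumerate sums a + a' for a ≤ a' (symmetric, so this suffices):
a = -4: -4+-4=-8, -4+0=-4, -4+2=-2, -4+5=1, -4+7=3, -4+10=6, -4+12=8
a = 0: 0+0=0, 0+2=2, 0+5=5, 0+7=7, 0+10=10, 0+12=12
a = 2: 2+2=4, 2+5=7, 2+7=9, 2+10=12, 2+12=14
a = 5: 5+5=10, 5+7=12, 5+10=15, 5+12=17
a = 7: 7+7=14, 7+10=17, 7+12=19
a = 10: 10+10=20, 10+12=22
a = 12: 12+12=24
Distinct sums: {-8, -4, -2, 0, 1, 2, 3, 4, 5, 6, 7, 8, 9, 10, 12, 14, 15, 17, 19, 20, 22, 24}
|A + A| = 22

|A + A| = 22


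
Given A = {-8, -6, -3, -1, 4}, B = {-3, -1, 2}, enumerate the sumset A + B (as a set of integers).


A + B = {a + b : a ∈ A, b ∈ B}.
Enumerate all |A|·|B| = 5·3 = 15 pairs (a, b) and collect distinct sums.
a = -8: -8+-3=-11, -8+-1=-9, -8+2=-6
a = -6: -6+-3=-9, -6+-1=-7, -6+2=-4
a = -3: -3+-3=-6, -3+-1=-4, -3+2=-1
a = -1: -1+-3=-4, -1+-1=-2, -1+2=1
a = 4: 4+-3=1, 4+-1=3, 4+2=6
Collecting distinct sums: A + B = {-11, -9, -7, -6, -4, -2, -1, 1, 3, 6}
|A + B| = 10

A + B = {-11, -9, -7, -6, -4, -2, -1, 1, 3, 6}


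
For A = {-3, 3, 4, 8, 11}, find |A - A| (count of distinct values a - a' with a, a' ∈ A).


A - A = {a - a' : a, a' ∈ A}; |A| = 5.
Bounds: 2|A|-1 ≤ |A - A| ≤ |A|² - |A| + 1, i.e. 9 ≤ |A - A| ≤ 21.
Note: 0 ∈ A - A always (from a - a). The set is symmetric: if d ∈ A - A then -d ∈ A - A.
Enumerate nonzero differences d = a - a' with a > a' (then include -d):
Positive differences: {1, 3, 4, 5, 6, 7, 8, 11, 14}
Full difference set: {0} ∪ (positive diffs) ∪ (negative diffs).
|A - A| = 1 + 2·9 = 19 (matches direct enumeration: 19).

|A - A| = 19


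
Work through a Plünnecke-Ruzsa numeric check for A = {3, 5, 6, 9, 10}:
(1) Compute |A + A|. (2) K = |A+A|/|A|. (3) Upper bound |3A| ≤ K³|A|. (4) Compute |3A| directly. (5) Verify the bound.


|A| = 5.
Step 1: Compute A + A by enumerating all 25 pairs.
A + A = {6, 8, 9, 10, 11, 12, 13, 14, 15, 16, 18, 19, 20}, so |A + A| = 13.
Step 2: Doubling constant K = |A + A|/|A| = 13/5 = 13/5 ≈ 2.6000.
Step 3: Plünnecke-Ruzsa gives |3A| ≤ K³·|A| = (2.6000)³ · 5 ≈ 87.8800.
Step 4: Compute 3A = A + A + A directly by enumerating all triples (a,b,c) ∈ A³; |3A| = 21.
Step 5: Check 21 ≤ 87.8800? Yes ✓.

K = 13/5, Plünnecke-Ruzsa bound K³|A| ≈ 87.8800, |3A| = 21, inequality holds.


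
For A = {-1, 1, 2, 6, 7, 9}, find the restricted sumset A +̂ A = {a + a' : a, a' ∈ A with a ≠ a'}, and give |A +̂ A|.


Restricted sumset: A +̂ A = {a + a' : a ∈ A, a' ∈ A, a ≠ a'}.
Equivalently, take A + A and drop any sum 2a that is achievable ONLY as a + a for a ∈ A (i.e. sums representable only with equal summands).
Enumerate pairs (a, a') with a < a' (symmetric, so each unordered pair gives one sum; this covers all a ≠ a'):
  -1 + 1 = 0
  -1 + 2 = 1
  -1 + 6 = 5
  -1 + 7 = 6
  -1 + 9 = 8
  1 + 2 = 3
  1 + 6 = 7
  1 + 7 = 8
  1 + 9 = 10
  2 + 6 = 8
  2 + 7 = 9
  2 + 9 = 11
  6 + 7 = 13
  6 + 9 = 15
  7 + 9 = 16
Collected distinct sums: {0, 1, 3, 5, 6, 7, 8, 9, 10, 11, 13, 15, 16}
|A +̂ A| = 13
(Reference bound: |A +̂ A| ≥ 2|A| - 3 for |A| ≥ 2, with |A| = 6 giving ≥ 9.)

|A +̂ A| = 13


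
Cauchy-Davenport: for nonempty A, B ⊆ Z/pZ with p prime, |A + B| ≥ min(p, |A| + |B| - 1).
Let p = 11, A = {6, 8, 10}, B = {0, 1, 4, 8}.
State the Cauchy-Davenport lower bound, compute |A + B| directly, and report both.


Cauchy-Davenport: |A + B| ≥ min(p, |A| + |B| - 1) for A, B nonempty in Z/pZ.
|A| = 3, |B| = 4, p = 11.
CD lower bound = min(11, 3 + 4 - 1) = min(11, 6) = 6.
Compute A + B mod 11 directly:
a = 6: 6+0=6, 6+1=7, 6+4=10, 6+8=3
a = 8: 8+0=8, 8+1=9, 8+4=1, 8+8=5
a = 10: 10+0=10, 10+1=0, 10+4=3, 10+8=7
A + B = {0, 1, 3, 5, 6, 7, 8, 9, 10}, so |A + B| = 9.
Verify: 9 ≥ 6? Yes ✓.

CD lower bound = 6, actual |A + B| = 9.


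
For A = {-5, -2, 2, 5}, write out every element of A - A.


A - A = {a - a' : a, a' ∈ A}.
Compute a - a' for each ordered pair (a, a'):
a = -5: -5--5=0, -5--2=-3, -5-2=-7, -5-5=-10
a = -2: -2--5=3, -2--2=0, -2-2=-4, -2-5=-7
a = 2: 2--5=7, 2--2=4, 2-2=0, 2-5=-3
a = 5: 5--5=10, 5--2=7, 5-2=3, 5-5=0
Collecting distinct values (and noting 0 appears from a-a):
A - A = {-10, -7, -4, -3, 0, 3, 4, 7, 10}
|A - A| = 9

A - A = {-10, -7, -4, -3, 0, 3, 4, 7, 10}


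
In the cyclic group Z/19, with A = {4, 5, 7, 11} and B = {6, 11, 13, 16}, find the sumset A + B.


Work in Z/19Z: reduce every sum a + b modulo 19.
Enumerate all 16 pairs:
a = 4: 4+6=10, 4+11=15, 4+13=17, 4+16=1
a = 5: 5+6=11, 5+11=16, 5+13=18, 5+16=2
a = 7: 7+6=13, 7+11=18, 7+13=1, 7+16=4
a = 11: 11+6=17, 11+11=3, 11+13=5, 11+16=8
Distinct residues collected: {1, 2, 3, 4, 5, 8, 10, 11, 13, 15, 16, 17, 18}
|A + B| = 13 (out of 19 total residues).

A + B = {1, 2, 3, 4, 5, 8, 10, 11, 13, 15, 16, 17, 18}


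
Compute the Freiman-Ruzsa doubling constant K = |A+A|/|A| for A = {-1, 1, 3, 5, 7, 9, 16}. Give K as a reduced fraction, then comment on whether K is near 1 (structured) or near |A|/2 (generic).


|A| = 7.
Compute A + A by enumerating all 49 pairs.
A + A = {-2, 0, 2, 4, 6, 8, 10, 12, 14, 15, 16, 17, 18, 19, 21, 23, 25, 32}, so |A + A| = 18.
K = |A + A| / |A| = 18/7 (already in lowest terms) ≈ 2.5714.
Reference: AP of size 7 gives K = 13/7 ≈ 1.8571; a fully generic set of size 7 gives K ≈ 4.0000.

|A| = 7, |A + A| = 18, K = 18/7.


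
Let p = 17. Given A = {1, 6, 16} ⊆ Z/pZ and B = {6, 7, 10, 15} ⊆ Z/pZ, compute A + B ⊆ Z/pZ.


Work in Z/17Z: reduce every sum a + b modulo 17.
Enumerate all 12 pairs:
a = 1: 1+6=7, 1+7=8, 1+10=11, 1+15=16
a = 6: 6+6=12, 6+7=13, 6+10=16, 6+15=4
a = 16: 16+6=5, 16+7=6, 16+10=9, 16+15=14
Distinct residues collected: {4, 5, 6, 7, 8, 9, 11, 12, 13, 14, 16}
|A + B| = 11 (out of 17 total residues).

A + B = {4, 5, 6, 7, 8, 9, 11, 12, 13, 14, 16}


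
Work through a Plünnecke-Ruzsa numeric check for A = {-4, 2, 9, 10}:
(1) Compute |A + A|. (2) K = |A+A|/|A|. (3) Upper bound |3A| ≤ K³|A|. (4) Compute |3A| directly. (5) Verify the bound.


|A| = 4.
Step 1: Compute A + A by enumerating all 16 pairs.
A + A = {-8, -2, 4, 5, 6, 11, 12, 18, 19, 20}, so |A + A| = 10.
Step 2: Doubling constant K = |A + A|/|A| = 10/4 = 10/4 ≈ 2.5000.
Step 3: Plünnecke-Ruzsa gives |3A| ≤ K³·|A| = (2.5000)³ · 4 ≈ 62.5000.
Step 4: Compute 3A = A + A + A directly by enumerating all triples (a,b,c) ∈ A³; |3A| = 19.
Step 5: Check 19 ≤ 62.5000? Yes ✓.

K = 10/4, Plünnecke-Ruzsa bound K³|A| ≈ 62.5000, |3A| = 19, inequality holds.


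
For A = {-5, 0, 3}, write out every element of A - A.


A - A = {a - a' : a, a' ∈ A}.
Compute a - a' for each ordered pair (a, a'):
a = -5: -5--5=0, -5-0=-5, -5-3=-8
a = 0: 0--5=5, 0-0=0, 0-3=-3
a = 3: 3--5=8, 3-0=3, 3-3=0
Collecting distinct values (and noting 0 appears from a-a):
A - A = {-8, -5, -3, 0, 3, 5, 8}
|A - A| = 7

A - A = {-8, -5, -3, 0, 3, 5, 8}


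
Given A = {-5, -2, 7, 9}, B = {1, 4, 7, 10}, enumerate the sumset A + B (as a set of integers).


A + B = {a + b : a ∈ A, b ∈ B}.
Enumerate all |A|·|B| = 4·4 = 16 pairs (a, b) and collect distinct sums.
a = -5: -5+1=-4, -5+4=-1, -5+7=2, -5+10=5
a = -2: -2+1=-1, -2+4=2, -2+7=5, -2+10=8
a = 7: 7+1=8, 7+4=11, 7+7=14, 7+10=17
a = 9: 9+1=10, 9+4=13, 9+7=16, 9+10=19
Collecting distinct sums: A + B = {-4, -1, 2, 5, 8, 10, 11, 13, 14, 16, 17, 19}
|A + B| = 12

A + B = {-4, -1, 2, 5, 8, 10, 11, 13, 14, 16, 17, 19}


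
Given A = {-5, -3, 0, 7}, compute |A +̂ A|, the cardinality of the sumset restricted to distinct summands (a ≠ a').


Restricted sumset: A +̂ A = {a + a' : a ∈ A, a' ∈ A, a ≠ a'}.
Equivalently, take A + A and drop any sum 2a that is achievable ONLY as a + a for a ∈ A (i.e. sums representable only with equal summands).
Enumerate pairs (a, a') with a < a' (symmetric, so each unordered pair gives one sum; this covers all a ≠ a'):
  -5 + -3 = -8
  -5 + 0 = -5
  -5 + 7 = 2
  -3 + 0 = -3
  -3 + 7 = 4
  0 + 7 = 7
Collected distinct sums: {-8, -5, -3, 2, 4, 7}
|A +̂ A| = 6
(Reference bound: |A +̂ A| ≥ 2|A| - 3 for |A| ≥ 2, with |A| = 4 giving ≥ 5.)

|A +̂ A| = 6


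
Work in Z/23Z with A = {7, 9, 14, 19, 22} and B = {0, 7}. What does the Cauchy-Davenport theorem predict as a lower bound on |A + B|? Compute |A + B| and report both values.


Cauchy-Davenport: |A + B| ≥ min(p, |A| + |B| - 1) for A, B nonempty in Z/pZ.
|A| = 5, |B| = 2, p = 23.
CD lower bound = min(23, 5 + 2 - 1) = min(23, 6) = 6.
Compute A + B mod 23 directly:
a = 7: 7+0=7, 7+7=14
a = 9: 9+0=9, 9+7=16
a = 14: 14+0=14, 14+7=21
a = 19: 19+0=19, 19+7=3
a = 22: 22+0=22, 22+7=6
A + B = {3, 6, 7, 9, 14, 16, 19, 21, 22}, so |A + B| = 9.
Verify: 9 ≥ 6? Yes ✓.

CD lower bound = 6, actual |A + B| = 9.


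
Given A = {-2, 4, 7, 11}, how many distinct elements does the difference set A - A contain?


A - A = {a - a' : a, a' ∈ A}; |A| = 4.
Bounds: 2|A|-1 ≤ |A - A| ≤ |A|² - |A| + 1, i.e. 7 ≤ |A - A| ≤ 13.
Note: 0 ∈ A - A always (from a - a). The set is symmetric: if d ∈ A - A then -d ∈ A - A.
Enumerate nonzero differences d = a - a' with a > a' (then include -d):
Positive differences: {3, 4, 6, 7, 9, 13}
Full difference set: {0} ∪ (positive diffs) ∪ (negative diffs).
|A - A| = 1 + 2·6 = 13 (matches direct enumeration: 13).

|A - A| = 13


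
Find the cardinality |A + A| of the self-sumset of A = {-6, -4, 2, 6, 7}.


A + A = {a + a' : a, a' ∈ A}; |A| = 5.
General bounds: 2|A| - 1 ≤ |A + A| ≤ |A|(|A|+1)/2, i.e. 9 ≤ |A + A| ≤ 15.
Lower bound 2|A|-1 is attained iff A is an arithmetic progression.
Enumerate sums a + a' for a ≤ a' (symmetric, so this suffices):
a = -6: -6+-6=-12, -6+-4=-10, -6+2=-4, -6+6=0, -6+7=1
a = -4: -4+-4=-8, -4+2=-2, -4+6=2, -4+7=3
a = 2: 2+2=4, 2+6=8, 2+7=9
a = 6: 6+6=12, 6+7=13
a = 7: 7+7=14
Distinct sums: {-12, -10, -8, -4, -2, 0, 1, 2, 3, 4, 8, 9, 12, 13, 14}
|A + A| = 15

|A + A| = 15


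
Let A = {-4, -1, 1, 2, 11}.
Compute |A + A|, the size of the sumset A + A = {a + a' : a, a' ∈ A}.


A + A = {a + a' : a, a' ∈ A}; |A| = 5.
General bounds: 2|A| - 1 ≤ |A + A| ≤ |A|(|A|+1)/2, i.e. 9 ≤ |A + A| ≤ 15.
Lower bound 2|A|-1 is attained iff A is an arithmetic progression.
Enumerate sums a + a' for a ≤ a' (symmetric, so this suffices):
a = -4: -4+-4=-8, -4+-1=-5, -4+1=-3, -4+2=-2, -4+11=7
a = -1: -1+-1=-2, -1+1=0, -1+2=1, -1+11=10
a = 1: 1+1=2, 1+2=3, 1+11=12
a = 2: 2+2=4, 2+11=13
a = 11: 11+11=22
Distinct sums: {-8, -5, -3, -2, 0, 1, 2, 3, 4, 7, 10, 12, 13, 22}
|A + A| = 14

|A + A| = 14


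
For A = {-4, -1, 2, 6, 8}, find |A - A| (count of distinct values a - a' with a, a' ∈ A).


A - A = {a - a' : a, a' ∈ A}; |A| = 5.
Bounds: 2|A|-1 ≤ |A - A| ≤ |A|² - |A| + 1, i.e. 9 ≤ |A - A| ≤ 21.
Note: 0 ∈ A - A always (from a - a). The set is symmetric: if d ∈ A - A then -d ∈ A - A.
Enumerate nonzero differences d = a - a' with a > a' (then include -d):
Positive differences: {2, 3, 4, 6, 7, 9, 10, 12}
Full difference set: {0} ∪ (positive diffs) ∪ (negative diffs).
|A - A| = 1 + 2·8 = 17 (matches direct enumeration: 17).

|A - A| = 17


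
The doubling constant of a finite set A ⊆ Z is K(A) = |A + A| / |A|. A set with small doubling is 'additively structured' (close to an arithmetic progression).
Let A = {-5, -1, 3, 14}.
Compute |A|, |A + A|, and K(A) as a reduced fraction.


|A| = 4.
Compute A + A by enumerating all 16 pairs.
A + A = {-10, -6, -2, 2, 6, 9, 13, 17, 28}, so |A + A| = 9.
K = |A + A| / |A| = 9/4 (already in lowest terms) ≈ 2.2500.
Reference: AP of size 4 gives K = 7/4 ≈ 1.7500; a fully generic set of size 4 gives K ≈ 2.5000.

|A| = 4, |A + A| = 9, K = 9/4.


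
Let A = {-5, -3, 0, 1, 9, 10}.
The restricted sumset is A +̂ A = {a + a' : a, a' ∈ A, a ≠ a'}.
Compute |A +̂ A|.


Restricted sumset: A +̂ A = {a + a' : a ∈ A, a' ∈ A, a ≠ a'}.
Equivalently, take A + A and drop any sum 2a that is achievable ONLY as a + a for a ∈ A (i.e. sums representable only with equal summands).
Enumerate pairs (a, a') with a < a' (symmetric, so each unordered pair gives one sum; this covers all a ≠ a'):
  -5 + -3 = -8
  -5 + 0 = -5
  -5 + 1 = -4
  -5 + 9 = 4
  -5 + 10 = 5
  -3 + 0 = -3
  -3 + 1 = -2
  -3 + 9 = 6
  -3 + 10 = 7
  0 + 1 = 1
  0 + 9 = 9
  0 + 10 = 10
  1 + 9 = 10
  1 + 10 = 11
  9 + 10 = 19
Collected distinct sums: {-8, -5, -4, -3, -2, 1, 4, 5, 6, 7, 9, 10, 11, 19}
|A +̂ A| = 14
(Reference bound: |A +̂ A| ≥ 2|A| - 3 for |A| ≥ 2, with |A| = 6 giving ≥ 9.)

|A +̂ A| = 14


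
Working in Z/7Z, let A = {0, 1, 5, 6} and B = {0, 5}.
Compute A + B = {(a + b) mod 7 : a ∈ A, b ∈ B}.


Work in Z/7Z: reduce every sum a + b modulo 7.
Enumerate all 8 pairs:
a = 0: 0+0=0, 0+5=5
a = 1: 1+0=1, 1+5=6
a = 5: 5+0=5, 5+5=3
a = 6: 6+0=6, 6+5=4
Distinct residues collected: {0, 1, 3, 4, 5, 6}
|A + B| = 6 (out of 7 total residues).

A + B = {0, 1, 3, 4, 5, 6}


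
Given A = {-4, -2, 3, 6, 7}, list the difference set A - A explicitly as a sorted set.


A - A = {a - a' : a, a' ∈ A}.
Compute a - a' for each ordered pair (a, a'):
a = -4: -4--4=0, -4--2=-2, -4-3=-7, -4-6=-10, -4-7=-11
a = -2: -2--4=2, -2--2=0, -2-3=-5, -2-6=-8, -2-7=-9
a = 3: 3--4=7, 3--2=5, 3-3=0, 3-6=-3, 3-7=-4
a = 6: 6--4=10, 6--2=8, 6-3=3, 6-6=0, 6-7=-1
a = 7: 7--4=11, 7--2=9, 7-3=4, 7-6=1, 7-7=0
Collecting distinct values (and noting 0 appears from a-a):
A - A = {-11, -10, -9, -8, -7, -5, -4, -3, -2, -1, 0, 1, 2, 3, 4, 5, 7, 8, 9, 10, 11}
|A - A| = 21

A - A = {-11, -10, -9, -8, -7, -5, -4, -3, -2, -1, 0, 1, 2, 3, 4, 5, 7, 8, 9, 10, 11}


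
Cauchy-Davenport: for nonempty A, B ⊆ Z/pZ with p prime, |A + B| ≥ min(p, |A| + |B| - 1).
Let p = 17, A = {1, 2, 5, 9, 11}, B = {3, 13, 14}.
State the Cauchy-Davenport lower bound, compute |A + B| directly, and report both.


Cauchy-Davenport: |A + B| ≥ min(p, |A| + |B| - 1) for A, B nonempty in Z/pZ.
|A| = 5, |B| = 3, p = 17.
CD lower bound = min(17, 5 + 3 - 1) = min(17, 7) = 7.
Compute A + B mod 17 directly:
a = 1: 1+3=4, 1+13=14, 1+14=15
a = 2: 2+3=5, 2+13=15, 2+14=16
a = 5: 5+3=8, 5+13=1, 5+14=2
a = 9: 9+3=12, 9+13=5, 9+14=6
a = 11: 11+3=14, 11+13=7, 11+14=8
A + B = {1, 2, 4, 5, 6, 7, 8, 12, 14, 15, 16}, so |A + B| = 11.
Verify: 11 ≥ 7? Yes ✓.

CD lower bound = 7, actual |A + B| = 11.


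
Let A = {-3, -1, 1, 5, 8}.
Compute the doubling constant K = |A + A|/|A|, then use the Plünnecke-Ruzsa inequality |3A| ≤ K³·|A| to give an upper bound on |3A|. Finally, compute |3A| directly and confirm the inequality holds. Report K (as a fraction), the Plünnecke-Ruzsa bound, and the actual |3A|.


|A| = 5.
Step 1: Compute A + A by enumerating all 25 pairs.
A + A = {-6, -4, -2, 0, 2, 4, 5, 6, 7, 9, 10, 13, 16}, so |A + A| = 13.
Step 2: Doubling constant K = |A + A|/|A| = 13/5 = 13/5 ≈ 2.6000.
Step 3: Plünnecke-Ruzsa gives |3A| ≤ K³·|A| = (2.6000)³ · 5 ≈ 87.8800.
Step 4: Compute 3A = A + A + A directly by enumerating all triples (a,b,c) ∈ A³; |3A| = 24.
Step 5: Check 24 ≤ 87.8800? Yes ✓.

K = 13/5, Plünnecke-Ruzsa bound K³|A| ≈ 87.8800, |3A| = 24, inequality holds.


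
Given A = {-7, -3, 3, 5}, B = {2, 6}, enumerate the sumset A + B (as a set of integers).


A + B = {a + b : a ∈ A, b ∈ B}.
Enumerate all |A|·|B| = 4·2 = 8 pairs (a, b) and collect distinct sums.
a = -7: -7+2=-5, -7+6=-1
a = -3: -3+2=-1, -3+6=3
a = 3: 3+2=5, 3+6=9
a = 5: 5+2=7, 5+6=11
Collecting distinct sums: A + B = {-5, -1, 3, 5, 7, 9, 11}
|A + B| = 7

A + B = {-5, -1, 3, 5, 7, 9, 11}


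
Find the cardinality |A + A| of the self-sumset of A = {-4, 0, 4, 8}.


A + A = {a + a' : a, a' ∈ A}; |A| = 4.
General bounds: 2|A| - 1 ≤ |A + A| ≤ |A|(|A|+1)/2, i.e. 7 ≤ |A + A| ≤ 10.
Lower bound 2|A|-1 is attained iff A is an arithmetic progression.
Enumerate sums a + a' for a ≤ a' (symmetric, so this suffices):
a = -4: -4+-4=-8, -4+0=-4, -4+4=0, -4+8=4
a = 0: 0+0=0, 0+4=4, 0+8=8
a = 4: 4+4=8, 4+8=12
a = 8: 8+8=16
Distinct sums: {-8, -4, 0, 4, 8, 12, 16}
|A + A| = 7

|A + A| = 7


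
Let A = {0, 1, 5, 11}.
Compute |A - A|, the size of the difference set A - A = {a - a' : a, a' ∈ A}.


A - A = {a - a' : a, a' ∈ A}; |A| = 4.
Bounds: 2|A|-1 ≤ |A - A| ≤ |A|² - |A| + 1, i.e. 7 ≤ |A - A| ≤ 13.
Note: 0 ∈ A - A always (from a - a). The set is symmetric: if d ∈ A - A then -d ∈ A - A.
Enumerate nonzero differences d = a - a' with a > a' (then include -d):
Positive differences: {1, 4, 5, 6, 10, 11}
Full difference set: {0} ∪ (positive diffs) ∪ (negative diffs).
|A - A| = 1 + 2·6 = 13 (matches direct enumeration: 13).

|A - A| = 13


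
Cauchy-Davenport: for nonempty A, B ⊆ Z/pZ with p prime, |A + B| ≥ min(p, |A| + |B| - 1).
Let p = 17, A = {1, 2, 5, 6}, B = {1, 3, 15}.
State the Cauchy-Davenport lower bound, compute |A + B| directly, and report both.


Cauchy-Davenport: |A + B| ≥ min(p, |A| + |B| - 1) for A, B nonempty in Z/pZ.
|A| = 4, |B| = 3, p = 17.
CD lower bound = min(17, 4 + 3 - 1) = min(17, 6) = 6.
Compute A + B mod 17 directly:
a = 1: 1+1=2, 1+3=4, 1+15=16
a = 2: 2+1=3, 2+3=5, 2+15=0
a = 5: 5+1=6, 5+3=8, 5+15=3
a = 6: 6+1=7, 6+3=9, 6+15=4
A + B = {0, 2, 3, 4, 5, 6, 7, 8, 9, 16}, so |A + B| = 10.
Verify: 10 ≥ 6? Yes ✓.

CD lower bound = 6, actual |A + B| = 10.


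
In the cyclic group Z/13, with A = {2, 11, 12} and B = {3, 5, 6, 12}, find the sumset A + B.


Work in Z/13Z: reduce every sum a + b modulo 13.
Enumerate all 12 pairs:
a = 2: 2+3=5, 2+5=7, 2+6=8, 2+12=1
a = 11: 11+3=1, 11+5=3, 11+6=4, 11+12=10
a = 12: 12+3=2, 12+5=4, 12+6=5, 12+12=11
Distinct residues collected: {1, 2, 3, 4, 5, 7, 8, 10, 11}
|A + B| = 9 (out of 13 total residues).

A + B = {1, 2, 3, 4, 5, 7, 8, 10, 11}


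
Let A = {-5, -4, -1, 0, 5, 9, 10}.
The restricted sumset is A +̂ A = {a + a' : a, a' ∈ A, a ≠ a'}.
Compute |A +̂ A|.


Restricted sumset: A +̂ A = {a + a' : a ∈ A, a' ∈ A, a ≠ a'}.
Equivalently, take A + A and drop any sum 2a that is achievable ONLY as a + a for a ∈ A (i.e. sums representable only with equal summands).
Enumerate pairs (a, a') with a < a' (symmetric, so each unordered pair gives one sum; this covers all a ≠ a'):
  -5 + -4 = -9
  -5 + -1 = -6
  -5 + 0 = -5
  -5 + 5 = 0
  -5 + 9 = 4
  -5 + 10 = 5
  -4 + -1 = -5
  -4 + 0 = -4
  -4 + 5 = 1
  -4 + 9 = 5
  -4 + 10 = 6
  -1 + 0 = -1
  -1 + 5 = 4
  -1 + 9 = 8
  -1 + 10 = 9
  0 + 5 = 5
  0 + 9 = 9
  0 + 10 = 10
  5 + 9 = 14
  5 + 10 = 15
  9 + 10 = 19
Collected distinct sums: {-9, -6, -5, -4, -1, 0, 1, 4, 5, 6, 8, 9, 10, 14, 15, 19}
|A +̂ A| = 16
(Reference bound: |A +̂ A| ≥ 2|A| - 3 for |A| ≥ 2, with |A| = 7 giving ≥ 11.)

|A +̂ A| = 16


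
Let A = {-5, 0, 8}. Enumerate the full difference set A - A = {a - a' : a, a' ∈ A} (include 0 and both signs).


A - A = {a - a' : a, a' ∈ A}.
Compute a - a' for each ordered pair (a, a'):
a = -5: -5--5=0, -5-0=-5, -5-8=-13
a = 0: 0--5=5, 0-0=0, 0-8=-8
a = 8: 8--5=13, 8-0=8, 8-8=0
Collecting distinct values (and noting 0 appears from a-a):
A - A = {-13, -8, -5, 0, 5, 8, 13}
|A - A| = 7

A - A = {-13, -8, -5, 0, 5, 8, 13}


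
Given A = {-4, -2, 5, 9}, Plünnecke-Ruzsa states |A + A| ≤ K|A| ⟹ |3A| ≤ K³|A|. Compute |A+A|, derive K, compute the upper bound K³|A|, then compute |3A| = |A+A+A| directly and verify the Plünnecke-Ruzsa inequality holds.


|A| = 4.
Step 1: Compute A + A by enumerating all 16 pairs.
A + A = {-8, -6, -4, 1, 3, 5, 7, 10, 14, 18}, so |A + A| = 10.
Step 2: Doubling constant K = |A + A|/|A| = 10/4 = 10/4 ≈ 2.5000.
Step 3: Plünnecke-Ruzsa gives |3A| ≤ K³·|A| = (2.5000)³ · 4 ≈ 62.5000.
Step 4: Compute 3A = A + A + A directly by enumerating all triples (a,b,c) ∈ A³; |3A| = 19.
Step 5: Check 19 ≤ 62.5000? Yes ✓.

K = 10/4, Plünnecke-Ruzsa bound K³|A| ≈ 62.5000, |3A| = 19, inequality holds.


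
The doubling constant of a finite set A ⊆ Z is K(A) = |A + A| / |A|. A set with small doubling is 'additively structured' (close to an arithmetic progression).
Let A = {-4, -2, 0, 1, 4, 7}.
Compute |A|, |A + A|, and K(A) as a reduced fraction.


|A| = 6.
Compute A + A by enumerating all 36 pairs.
A + A = {-8, -6, -4, -3, -2, -1, 0, 1, 2, 3, 4, 5, 7, 8, 11, 14}, so |A + A| = 16.
K = |A + A| / |A| = 16/6 = 8/3 ≈ 2.6667.
Reference: AP of size 6 gives K = 11/6 ≈ 1.8333; a fully generic set of size 6 gives K ≈ 3.5000.

|A| = 6, |A + A| = 16, K = 16/6 = 8/3.


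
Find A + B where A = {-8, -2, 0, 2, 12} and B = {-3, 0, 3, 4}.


A + B = {a + b : a ∈ A, b ∈ B}.
Enumerate all |A|·|B| = 5·4 = 20 pairs (a, b) and collect distinct sums.
a = -8: -8+-3=-11, -8+0=-8, -8+3=-5, -8+4=-4
a = -2: -2+-3=-5, -2+0=-2, -2+3=1, -2+4=2
a = 0: 0+-3=-3, 0+0=0, 0+3=3, 0+4=4
a = 2: 2+-3=-1, 2+0=2, 2+3=5, 2+4=6
a = 12: 12+-3=9, 12+0=12, 12+3=15, 12+4=16
Collecting distinct sums: A + B = {-11, -8, -5, -4, -3, -2, -1, 0, 1, 2, 3, 4, 5, 6, 9, 12, 15, 16}
|A + B| = 18

A + B = {-11, -8, -5, -4, -3, -2, -1, 0, 1, 2, 3, 4, 5, 6, 9, 12, 15, 16}


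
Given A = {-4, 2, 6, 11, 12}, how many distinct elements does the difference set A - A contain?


A - A = {a - a' : a, a' ∈ A}; |A| = 5.
Bounds: 2|A|-1 ≤ |A - A| ≤ |A|² - |A| + 1, i.e. 9 ≤ |A - A| ≤ 21.
Note: 0 ∈ A - A always (from a - a). The set is symmetric: if d ∈ A - A then -d ∈ A - A.
Enumerate nonzero differences d = a - a' with a > a' (then include -d):
Positive differences: {1, 4, 5, 6, 9, 10, 15, 16}
Full difference set: {0} ∪ (positive diffs) ∪ (negative diffs).
|A - A| = 1 + 2·8 = 17 (matches direct enumeration: 17).

|A - A| = 17


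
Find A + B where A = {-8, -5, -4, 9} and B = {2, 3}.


A + B = {a + b : a ∈ A, b ∈ B}.
Enumerate all |A|·|B| = 4·2 = 8 pairs (a, b) and collect distinct sums.
a = -8: -8+2=-6, -8+3=-5
a = -5: -5+2=-3, -5+3=-2
a = -4: -4+2=-2, -4+3=-1
a = 9: 9+2=11, 9+3=12
Collecting distinct sums: A + B = {-6, -5, -3, -2, -1, 11, 12}
|A + B| = 7

A + B = {-6, -5, -3, -2, -1, 11, 12}


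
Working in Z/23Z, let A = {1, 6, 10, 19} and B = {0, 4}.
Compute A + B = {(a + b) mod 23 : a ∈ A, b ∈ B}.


Work in Z/23Z: reduce every sum a + b modulo 23.
Enumerate all 8 pairs:
a = 1: 1+0=1, 1+4=5
a = 6: 6+0=6, 6+4=10
a = 10: 10+0=10, 10+4=14
a = 19: 19+0=19, 19+4=0
Distinct residues collected: {0, 1, 5, 6, 10, 14, 19}
|A + B| = 7 (out of 23 total residues).

A + B = {0, 1, 5, 6, 10, 14, 19}


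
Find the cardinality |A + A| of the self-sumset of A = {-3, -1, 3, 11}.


A + A = {a + a' : a, a' ∈ A}; |A| = 4.
General bounds: 2|A| - 1 ≤ |A + A| ≤ |A|(|A|+1)/2, i.e. 7 ≤ |A + A| ≤ 10.
Lower bound 2|A|-1 is attained iff A is an arithmetic progression.
Enumerate sums a + a' for a ≤ a' (symmetric, so this suffices):
a = -3: -3+-3=-6, -3+-1=-4, -3+3=0, -3+11=8
a = -1: -1+-1=-2, -1+3=2, -1+11=10
a = 3: 3+3=6, 3+11=14
a = 11: 11+11=22
Distinct sums: {-6, -4, -2, 0, 2, 6, 8, 10, 14, 22}
|A + A| = 10

|A + A| = 10


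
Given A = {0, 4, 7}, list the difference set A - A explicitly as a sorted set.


A - A = {a - a' : a, a' ∈ A}.
Compute a - a' for each ordered pair (a, a'):
a = 0: 0-0=0, 0-4=-4, 0-7=-7
a = 4: 4-0=4, 4-4=0, 4-7=-3
a = 7: 7-0=7, 7-4=3, 7-7=0
Collecting distinct values (and noting 0 appears from a-a):
A - A = {-7, -4, -3, 0, 3, 4, 7}
|A - A| = 7

A - A = {-7, -4, -3, 0, 3, 4, 7}


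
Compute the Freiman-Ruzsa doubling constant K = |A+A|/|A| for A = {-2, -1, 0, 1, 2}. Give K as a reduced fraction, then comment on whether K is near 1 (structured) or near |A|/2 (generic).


|A| = 5.
Compute A + A by enumerating all 25 pairs.
A + A = {-4, -3, -2, -1, 0, 1, 2, 3, 4}, so |A + A| = 9.
K = |A + A| / |A| = 9/5 (already in lowest terms) ≈ 1.8000.
Reference: AP of size 5 gives K = 9/5 ≈ 1.8000; a fully generic set of size 5 gives K ≈ 3.0000.

|A| = 5, |A + A| = 9, K = 9/5.


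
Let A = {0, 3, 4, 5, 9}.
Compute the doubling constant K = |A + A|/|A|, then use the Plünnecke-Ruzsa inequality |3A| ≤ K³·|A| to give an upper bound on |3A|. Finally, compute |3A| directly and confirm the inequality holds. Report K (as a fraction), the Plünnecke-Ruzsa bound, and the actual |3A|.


|A| = 5.
Step 1: Compute A + A by enumerating all 25 pairs.
A + A = {0, 3, 4, 5, 6, 7, 8, 9, 10, 12, 13, 14, 18}, so |A + A| = 13.
Step 2: Doubling constant K = |A + A|/|A| = 13/5 = 13/5 ≈ 2.6000.
Step 3: Plünnecke-Ruzsa gives |3A| ≤ K³·|A| = (2.6000)³ · 5 ≈ 87.8800.
Step 4: Compute 3A = A + A + A directly by enumerating all triples (a,b,c) ∈ A³; |3A| = 22.
Step 5: Check 22 ≤ 87.8800? Yes ✓.

K = 13/5, Plünnecke-Ruzsa bound K³|A| ≈ 87.8800, |3A| = 22, inequality holds.


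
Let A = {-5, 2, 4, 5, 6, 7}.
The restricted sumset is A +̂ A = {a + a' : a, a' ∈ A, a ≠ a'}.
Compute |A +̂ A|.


Restricted sumset: A +̂ A = {a + a' : a ∈ A, a' ∈ A, a ≠ a'}.
Equivalently, take A + A and drop any sum 2a that is achievable ONLY as a + a for a ∈ A (i.e. sums representable only with equal summands).
Enumerate pairs (a, a') with a < a' (symmetric, so each unordered pair gives one sum; this covers all a ≠ a'):
  -5 + 2 = -3
  -5 + 4 = -1
  -5 + 5 = 0
  -5 + 6 = 1
  -5 + 7 = 2
  2 + 4 = 6
  2 + 5 = 7
  2 + 6 = 8
  2 + 7 = 9
  4 + 5 = 9
  4 + 6 = 10
  4 + 7 = 11
  5 + 6 = 11
  5 + 7 = 12
  6 + 7 = 13
Collected distinct sums: {-3, -1, 0, 1, 2, 6, 7, 8, 9, 10, 11, 12, 13}
|A +̂ A| = 13
(Reference bound: |A +̂ A| ≥ 2|A| - 3 for |A| ≥ 2, with |A| = 6 giving ≥ 9.)

|A +̂ A| = 13


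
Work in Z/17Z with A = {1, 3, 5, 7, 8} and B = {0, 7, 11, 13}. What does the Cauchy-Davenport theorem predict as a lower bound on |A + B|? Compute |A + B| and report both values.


Cauchy-Davenport: |A + B| ≥ min(p, |A| + |B| - 1) for A, B nonempty in Z/pZ.
|A| = 5, |B| = 4, p = 17.
CD lower bound = min(17, 5 + 4 - 1) = min(17, 8) = 8.
Compute A + B mod 17 directly:
a = 1: 1+0=1, 1+7=8, 1+11=12, 1+13=14
a = 3: 3+0=3, 3+7=10, 3+11=14, 3+13=16
a = 5: 5+0=5, 5+7=12, 5+11=16, 5+13=1
a = 7: 7+0=7, 7+7=14, 7+11=1, 7+13=3
a = 8: 8+0=8, 8+7=15, 8+11=2, 8+13=4
A + B = {1, 2, 3, 4, 5, 7, 8, 10, 12, 14, 15, 16}, so |A + B| = 12.
Verify: 12 ≥ 8? Yes ✓.

CD lower bound = 8, actual |A + B| = 12.


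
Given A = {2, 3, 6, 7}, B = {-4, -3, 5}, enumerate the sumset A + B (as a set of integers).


A + B = {a + b : a ∈ A, b ∈ B}.
Enumerate all |A|·|B| = 4·3 = 12 pairs (a, b) and collect distinct sums.
a = 2: 2+-4=-2, 2+-3=-1, 2+5=7
a = 3: 3+-4=-1, 3+-3=0, 3+5=8
a = 6: 6+-4=2, 6+-3=3, 6+5=11
a = 7: 7+-4=3, 7+-3=4, 7+5=12
Collecting distinct sums: A + B = {-2, -1, 0, 2, 3, 4, 7, 8, 11, 12}
|A + B| = 10

A + B = {-2, -1, 0, 2, 3, 4, 7, 8, 11, 12}


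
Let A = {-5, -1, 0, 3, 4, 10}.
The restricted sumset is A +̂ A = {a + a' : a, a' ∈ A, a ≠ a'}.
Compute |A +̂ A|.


Restricted sumset: A +̂ A = {a + a' : a ∈ A, a' ∈ A, a ≠ a'}.
Equivalently, take A + A and drop any sum 2a that is achievable ONLY as a + a for a ∈ A (i.e. sums representable only with equal summands).
Enumerate pairs (a, a') with a < a' (symmetric, so each unordered pair gives one sum; this covers all a ≠ a'):
  -5 + -1 = -6
  -5 + 0 = -5
  -5 + 3 = -2
  -5 + 4 = -1
  -5 + 10 = 5
  -1 + 0 = -1
  -1 + 3 = 2
  -1 + 4 = 3
  -1 + 10 = 9
  0 + 3 = 3
  0 + 4 = 4
  0 + 10 = 10
  3 + 4 = 7
  3 + 10 = 13
  4 + 10 = 14
Collected distinct sums: {-6, -5, -2, -1, 2, 3, 4, 5, 7, 9, 10, 13, 14}
|A +̂ A| = 13
(Reference bound: |A +̂ A| ≥ 2|A| - 3 for |A| ≥ 2, with |A| = 6 giving ≥ 9.)

|A +̂ A| = 13


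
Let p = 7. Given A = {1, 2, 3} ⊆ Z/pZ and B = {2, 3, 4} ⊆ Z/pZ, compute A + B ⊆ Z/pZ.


Work in Z/7Z: reduce every sum a + b modulo 7.
Enumerate all 9 pairs:
a = 1: 1+2=3, 1+3=4, 1+4=5
a = 2: 2+2=4, 2+3=5, 2+4=6
a = 3: 3+2=5, 3+3=6, 3+4=0
Distinct residues collected: {0, 3, 4, 5, 6}
|A + B| = 5 (out of 7 total residues).

A + B = {0, 3, 4, 5, 6}


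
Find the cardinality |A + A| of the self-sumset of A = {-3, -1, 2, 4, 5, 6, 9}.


A + A = {a + a' : a, a' ∈ A}; |A| = 7.
General bounds: 2|A| - 1 ≤ |A + A| ≤ |A|(|A|+1)/2, i.e. 13 ≤ |A + A| ≤ 28.
Lower bound 2|A|-1 is attained iff A is an arithmetic progression.
Enumerate sums a + a' for a ≤ a' (symmetric, so this suffices):
a = -3: -3+-3=-6, -3+-1=-4, -3+2=-1, -3+4=1, -3+5=2, -3+6=3, -3+9=6
a = -1: -1+-1=-2, -1+2=1, -1+4=3, -1+5=4, -1+6=5, -1+9=8
a = 2: 2+2=4, 2+4=6, 2+5=7, 2+6=8, 2+9=11
a = 4: 4+4=8, 4+5=9, 4+6=10, 4+9=13
a = 5: 5+5=10, 5+6=11, 5+9=14
a = 6: 6+6=12, 6+9=15
a = 9: 9+9=18
Distinct sums: {-6, -4, -2, -1, 1, 2, 3, 4, 5, 6, 7, 8, 9, 10, 11, 12, 13, 14, 15, 18}
|A + A| = 20

|A + A| = 20


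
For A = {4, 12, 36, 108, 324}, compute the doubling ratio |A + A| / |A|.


|A| = 5.
Compute A + A by enumerating all 25 pairs.
A + A = {8, 16, 24, 40, 48, 72, 112, 120, 144, 216, 328, 336, 360, 432, 648}, so |A + A| = 15.
K = |A + A| / |A| = 15/5 = 3/1 ≈ 3.0000.
Reference: AP of size 5 gives K = 9/5 ≈ 1.8000; a fully generic set of size 5 gives K ≈ 3.0000.

|A| = 5, |A + A| = 15, K = 15/5 = 3/1.


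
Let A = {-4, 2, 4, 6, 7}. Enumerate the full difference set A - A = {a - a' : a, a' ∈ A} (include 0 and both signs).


A - A = {a - a' : a, a' ∈ A}.
Compute a - a' for each ordered pair (a, a'):
a = -4: -4--4=0, -4-2=-6, -4-4=-8, -4-6=-10, -4-7=-11
a = 2: 2--4=6, 2-2=0, 2-4=-2, 2-6=-4, 2-7=-5
a = 4: 4--4=8, 4-2=2, 4-4=0, 4-6=-2, 4-7=-3
a = 6: 6--4=10, 6-2=4, 6-4=2, 6-6=0, 6-7=-1
a = 7: 7--4=11, 7-2=5, 7-4=3, 7-6=1, 7-7=0
Collecting distinct values (and noting 0 appears from a-a):
A - A = {-11, -10, -8, -6, -5, -4, -3, -2, -1, 0, 1, 2, 3, 4, 5, 6, 8, 10, 11}
|A - A| = 19

A - A = {-11, -10, -8, -6, -5, -4, -3, -2, -1, 0, 1, 2, 3, 4, 5, 6, 8, 10, 11}


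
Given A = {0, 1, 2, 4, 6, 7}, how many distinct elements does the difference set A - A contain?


A - A = {a - a' : a, a' ∈ A}; |A| = 6.
Bounds: 2|A|-1 ≤ |A - A| ≤ |A|² - |A| + 1, i.e. 11 ≤ |A - A| ≤ 31.
Note: 0 ∈ A - A always (from a - a). The set is symmetric: if d ∈ A - A then -d ∈ A - A.
Enumerate nonzero differences d = a - a' with a > a' (then include -d):
Positive differences: {1, 2, 3, 4, 5, 6, 7}
Full difference set: {0} ∪ (positive diffs) ∪ (negative diffs).
|A - A| = 1 + 2·7 = 15 (matches direct enumeration: 15).

|A - A| = 15


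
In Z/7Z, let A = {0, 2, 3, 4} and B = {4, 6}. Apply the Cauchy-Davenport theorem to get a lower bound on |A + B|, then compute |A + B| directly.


Cauchy-Davenport: |A + B| ≥ min(p, |A| + |B| - 1) for A, B nonempty in Z/pZ.
|A| = 4, |B| = 2, p = 7.
CD lower bound = min(7, 4 + 2 - 1) = min(7, 5) = 5.
Compute A + B mod 7 directly:
a = 0: 0+4=4, 0+6=6
a = 2: 2+4=6, 2+6=1
a = 3: 3+4=0, 3+6=2
a = 4: 4+4=1, 4+6=3
A + B = {0, 1, 2, 3, 4, 6}, so |A + B| = 6.
Verify: 6 ≥ 5? Yes ✓.

CD lower bound = 5, actual |A + B| = 6.


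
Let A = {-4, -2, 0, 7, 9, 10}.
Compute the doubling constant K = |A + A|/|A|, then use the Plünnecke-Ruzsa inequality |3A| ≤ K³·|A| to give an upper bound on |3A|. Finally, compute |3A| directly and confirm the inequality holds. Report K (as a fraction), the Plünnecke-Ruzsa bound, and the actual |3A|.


|A| = 6.
Step 1: Compute A + A by enumerating all 36 pairs.
A + A = {-8, -6, -4, -2, 0, 3, 5, 6, 7, 8, 9, 10, 14, 16, 17, 18, 19, 20}, so |A + A| = 18.
Step 2: Doubling constant K = |A + A|/|A| = 18/6 = 18/6 ≈ 3.0000.
Step 3: Plünnecke-Ruzsa gives |3A| ≤ K³·|A| = (3.0000)³ · 6 ≈ 162.0000.
Step 4: Compute 3A = A + A + A directly by enumerating all triples (a,b,c) ∈ A³; |3A| = 36.
Step 5: Check 36 ≤ 162.0000? Yes ✓.

K = 18/6, Plünnecke-Ruzsa bound K³|A| ≈ 162.0000, |3A| = 36, inequality holds.


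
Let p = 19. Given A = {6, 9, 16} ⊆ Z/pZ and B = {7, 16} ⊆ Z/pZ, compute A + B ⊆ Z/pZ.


Work in Z/19Z: reduce every sum a + b modulo 19.
Enumerate all 6 pairs:
a = 6: 6+7=13, 6+16=3
a = 9: 9+7=16, 9+16=6
a = 16: 16+7=4, 16+16=13
Distinct residues collected: {3, 4, 6, 13, 16}
|A + B| = 5 (out of 19 total residues).

A + B = {3, 4, 6, 13, 16}


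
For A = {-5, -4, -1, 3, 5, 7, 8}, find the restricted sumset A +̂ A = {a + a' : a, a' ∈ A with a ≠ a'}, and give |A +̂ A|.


Restricted sumset: A +̂ A = {a + a' : a ∈ A, a' ∈ A, a ≠ a'}.
Equivalently, take A + A and drop any sum 2a that is achievable ONLY as a + a for a ∈ A (i.e. sums representable only with equal summands).
Enumerate pairs (a, a') with a < a' (symmetric, so each unordered pair gives one sum; this covers all a ≠ a'):
  -5 + -4 = -9
  -5 + -1 = -6
  -5 + 3 = -2
  -5 + 5 = 0
  -5 + 7 = 2
  -5 + 8 = 3
  -4 + -1 = -5
  -4 + 3 = -1
  -4 + 5 = 1
  -4 + 7 = 3
  -4 + 8 = 4
  -1 + 3 = 2
  -1 + 5 = 4
  -1 + 7 = 6
  -1 + 8 = 7
  3 + 5 = 8
  3 + 7 = 10
  3 + 8 = 11
  5 + 7 = 12
  5 + 8 = 13
  7 + 8 = 15
Collected distinct sums: {-9, -6, -5, -2, -1, 0, 1, 2, 3, 4, 6, 7, 8, 10, 11, 12, 13, 15}
|A +̂ A| = 18
(Reference bound: |A +̂ A| ≥ 2|A| - 3 for |A| ≥ 2, with |A| = 7 giving ≥ 11.)

|A +̂ A| = 18


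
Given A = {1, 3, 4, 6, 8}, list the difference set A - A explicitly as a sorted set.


A - A = {a - a' : a, a' ∈ A}.
Compute a - a' for each ordered pair (a, a'):
a = 1: 1-1=0, 1-3=-2, 1-4=-3, 1-6=-5, 1-8=-7
a = 3: 3-1=2, 3-3=0, 3-4=-1, 3-6=-3, 3-8=-5
a = 4: 4-1=3, 4-3=1, 4-4=0, 4-6=-2, 4-8=-4
a = 6: 6-1=5, 6-3=3, 6-4=2, 6-6=0, 6-8=-2
a = 8: 8-1=7, 8-3=5, 8-4=4, 8-6=2, 8-8=0
Collecting distinct values (and noting 0 appears from a-a):
A - A = {-7, -5, -4, -3, -2, -1, 0, 1, 2, 3, 4, 5, 7}
|A - A| = 13

A - A = {-7, -5, -4, -3, -2, -1, 0, 1, 2, 3, 4, 5, 7}


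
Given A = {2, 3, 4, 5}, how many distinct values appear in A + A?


A + A = {a + a' : a, a' ∈ A}; |A| = 4.
General bounds: 2|A| - 1 ≤ |A + A| ≤ |A|(|A|+1)/2, i.e. 7 ≤ |A + A| ≤ 10.
Lower bound 2|A|-1 is attained iff A is an arithmetic progression.
Enumerate sums a + a' for a ≤ a' (symmetric, so this suffices):
a = 2: 2+2=4, 2+3=5, 2+4=6, 2+5=7
a = 3: 3+3=6, 3+4=7, 3+5=8
a = 4: 4+4=8, 4+5=9
a = 5: 5+5=10
Distinct sums: {4, 5, 6, 7, 8, 9, 10}
|A + A| = 7

|A + A| = 7


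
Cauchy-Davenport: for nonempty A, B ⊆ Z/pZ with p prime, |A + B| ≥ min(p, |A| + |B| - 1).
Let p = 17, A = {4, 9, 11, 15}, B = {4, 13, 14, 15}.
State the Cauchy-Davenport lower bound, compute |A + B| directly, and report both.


Cauchy-Davenport: |A + B| ≥ min(p, |A| + |B| - 1) for A, B nonempty in Z/pZ.
|A| = 4, |B| = 4, p = 17.
CD lower bound = min(17, 4 + 4 - 1) = min(17, 7) = 7.
Compute A + B mod 17 directly:
a = 4: 4+4=8, 4+13=0, 4+14=1, 4+15=2
a = 9: 9+4=13, 9+13=5, 9+14=6, 9+15=7
a = 11: 11+4=15, 11+13=7, 11+14=8, 11+15=9
a = 15: 15+4=2, 15+13=11, 15+14=12, 15+15=13
A + B = {0, 1, 2, 5, 6, 7, 8, 9, 11, 12, 13, 15}, so |A + B| = 12.
Verify: 12 ≥ 7? Yes ✓.

CD lower bound = 7, actual |A + B| = 12.


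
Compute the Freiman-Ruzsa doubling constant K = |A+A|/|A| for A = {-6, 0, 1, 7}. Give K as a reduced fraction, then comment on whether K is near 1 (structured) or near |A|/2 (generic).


|A| = 4.
Compute A + A by enumerating all 16 pairs.
A + A = {-12, -6, -5, 0, 1, 2, 7, 8, 14}, so |A + A| = 9.
K = |A + A| / |A| = 9/4 (already in lowest terms) ≈ 2.2500.
Reference: AP of size 4 gives K = 7/4 ≈ 1.7500; a fully generic set of size 4 gives K ≈ 2.5000.

|A| = 4, |A + A| = 9, K = 9/4.


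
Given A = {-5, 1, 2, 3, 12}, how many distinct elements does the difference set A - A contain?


A - A = {a - a' : a, a' ∈ A}; |A| = 5.
Bounds: 2|A|-1 ≤ |A - A| ≤ |A|² - |A| + 1, i.e. 9 ≤ |A - A| ≤ 21.
Note: 0 ∈ A - A always (from a - a). The set is symmetric: if d ∈ A - A then -d ∈ A - A.
Enumerate nonzero differences d = a - a' with a > a' (then include -d):
Positive differences: {1, 2, 6, 7, 8, 9, 10, 11, 17}
Full difference set: {0} ∪ (positive diffs) ∪ (negative diffs).
|A - A| = 1 + 2·9 = 19 (matches direct enumeration: 19).

|A - A| = 19


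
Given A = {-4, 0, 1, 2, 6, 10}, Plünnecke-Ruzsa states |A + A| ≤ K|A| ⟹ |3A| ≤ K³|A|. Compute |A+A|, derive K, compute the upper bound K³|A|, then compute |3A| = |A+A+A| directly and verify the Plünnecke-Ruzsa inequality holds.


|A| = 6.
Step 1: Compute A + A by enumerating all 36 pairs.
A + A = {-8, -4, -3, -2, 0, 1, 2, 3, 4, 6, 7, 8, 10, 11, 12, 16, 20}, so |A + A| = 17.
Step 2: Doubling constant K = |A + A|/|A| = 17/6 = 17/6 ≈ 2.8333.
Step 3: Plünnecke-Ruzsa gives |3A| ≤ K³·|A| = (2.8333)³ · 6 ≈ 136.4722.
Step 4: Compute 3A = A + A + A directly by enumerating all triples (a,b,c) ∈ A³; |3A| = 31.
Step 5: Check 31 ≤ 136.4722? Yes ✓.

K = 17/6, Plünnecke-Ruzsa bound K³|A| ≈ 136.4722, |3A| = 31, inequality holds.


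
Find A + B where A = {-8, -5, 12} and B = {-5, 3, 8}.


A + B = {a + b : a ∈ A, b ∈ B}.
Enumerate all |A|·|B| = 3·3 = 9 pairs (a, b) and collect distinct sums.
a = -8: -8+-5=-13, -8+3=-5, -8+8=0
a = -5: -5+-5=-10, -5+3=-2, -5+8=3
a = 12: 12+-5=7, 12+3=15, 12+8=20
Collecting distinct sums: A + B = {-13, -10, -5, -2, 0, 3, 7, 15, 20}
|A + B| = 9

A + B = {-13, -10, -5, -2, 0, 3, 7, 15, 20}


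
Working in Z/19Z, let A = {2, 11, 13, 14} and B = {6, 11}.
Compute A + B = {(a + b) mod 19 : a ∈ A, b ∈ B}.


Work in Z/19Z: reduce every sum a + b modulo 19.
Enumerate all 8 pairs:
a = 2: 2+6=8, 2+11=13
a = 11: 11+6=17, 11+11=3
a = 13: 13+6=0, 13+11=5
a = 14: 14+6=1, 14+11=6
Distinct residues collected: {0, 1, 3, 5, 6, 8, 13, 17}
|A + B| = 8 (out of 19 total residues).

A + B = {0, 1, 3, 5, 6, 8, 13, 17}


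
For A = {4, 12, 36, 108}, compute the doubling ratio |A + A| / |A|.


|A| = 4.
Compute A + A by enumerating all 16 pairs.
A + A = {8, 16, 24, 40, 48, 72, 112, 120, 144, 216}, so |A + A| = 10.
K = |A + A| / |A| = 10/4 = 5/2 ≈ 2.5000.
Reference: AP of size 4 gives K = 7/4 ≈ 1.7500; a fully generic set of size 4 gives K ≈ 2.5000.

|A| = 4, |A + A| = 10, K = 10/4 = 5/2.


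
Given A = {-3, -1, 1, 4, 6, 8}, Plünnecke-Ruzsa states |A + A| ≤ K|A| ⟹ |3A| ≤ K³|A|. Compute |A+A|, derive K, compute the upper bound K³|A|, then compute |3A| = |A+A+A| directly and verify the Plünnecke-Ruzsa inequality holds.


|A| = 6.
Step 1: Compute A + A by enumerating all 36 pairs.
A + A = {-6, -4, -2, 0, 1, 2, 3, 5, 7, 8, 9, 10, 12, 14, 16}, so |A + A| = 15.
Step 2: Doubling constant K = |A + A|/|A| = 15/6 = 15/6 ≈ 2.5000.
Step 3: Plünnecke-Ruzsa gives |3A| ≤ K³·|A| = (2.5000)³ · 6 ≈ 93.7500.
Step 4: Compute 3A = A + A + A directly by enumerating all triples (a,b,c) ∈ A³; |3A| = 28.
Step 5: Check 28 ≤ 93.7500? Yes ✓.

K = 15/6, Plünnecke-Ruzsa bound K³|A| ≈ 93.7500, |3A| = 28, inequality holds.
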